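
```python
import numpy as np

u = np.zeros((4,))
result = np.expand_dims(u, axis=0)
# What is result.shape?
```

(1, 4)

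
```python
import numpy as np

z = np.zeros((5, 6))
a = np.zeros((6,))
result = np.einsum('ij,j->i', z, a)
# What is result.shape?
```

(5,)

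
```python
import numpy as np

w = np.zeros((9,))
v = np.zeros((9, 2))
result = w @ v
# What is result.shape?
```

(2,)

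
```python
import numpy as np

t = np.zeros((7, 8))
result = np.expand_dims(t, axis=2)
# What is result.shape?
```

(7, 8, 1)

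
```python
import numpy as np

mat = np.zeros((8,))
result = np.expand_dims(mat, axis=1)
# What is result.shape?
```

(8, 1)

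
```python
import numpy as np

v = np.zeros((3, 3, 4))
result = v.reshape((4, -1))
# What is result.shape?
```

(4, 9)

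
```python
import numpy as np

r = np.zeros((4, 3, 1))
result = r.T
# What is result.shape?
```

(1, 3, 4)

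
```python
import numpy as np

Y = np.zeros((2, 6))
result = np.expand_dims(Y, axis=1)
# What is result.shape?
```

(2, 1, 6)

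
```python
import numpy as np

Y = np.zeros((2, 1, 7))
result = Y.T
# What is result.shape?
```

(7, 1, 2)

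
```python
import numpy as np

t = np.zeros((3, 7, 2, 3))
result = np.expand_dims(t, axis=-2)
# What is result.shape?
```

(3, 7, 2, 1, 3)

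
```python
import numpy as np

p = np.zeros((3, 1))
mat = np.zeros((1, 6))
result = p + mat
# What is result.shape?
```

(3, 6)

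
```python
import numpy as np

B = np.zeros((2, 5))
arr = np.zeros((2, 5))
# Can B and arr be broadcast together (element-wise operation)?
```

Yes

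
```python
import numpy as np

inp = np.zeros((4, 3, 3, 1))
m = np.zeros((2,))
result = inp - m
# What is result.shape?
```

(4, 3, 3, 2)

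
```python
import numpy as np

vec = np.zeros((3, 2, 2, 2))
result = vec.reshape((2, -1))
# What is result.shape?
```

(2, 12)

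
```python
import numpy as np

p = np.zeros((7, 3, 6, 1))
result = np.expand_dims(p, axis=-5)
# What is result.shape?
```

(1, 7, 3, 6, 1)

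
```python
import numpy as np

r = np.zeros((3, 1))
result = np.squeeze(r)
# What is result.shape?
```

(3,)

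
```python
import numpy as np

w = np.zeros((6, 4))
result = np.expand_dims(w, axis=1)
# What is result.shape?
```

(6, 1, 4)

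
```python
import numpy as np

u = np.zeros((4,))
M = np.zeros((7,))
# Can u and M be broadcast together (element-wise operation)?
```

No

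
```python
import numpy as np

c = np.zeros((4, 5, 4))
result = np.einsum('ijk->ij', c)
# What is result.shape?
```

(4, 5)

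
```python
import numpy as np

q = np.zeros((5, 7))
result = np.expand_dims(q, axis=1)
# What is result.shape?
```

(5, 1, 7)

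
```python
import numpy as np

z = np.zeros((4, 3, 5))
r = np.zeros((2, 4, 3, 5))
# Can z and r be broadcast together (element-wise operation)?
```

Yes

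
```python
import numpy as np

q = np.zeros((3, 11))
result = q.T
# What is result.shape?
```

(11, 3)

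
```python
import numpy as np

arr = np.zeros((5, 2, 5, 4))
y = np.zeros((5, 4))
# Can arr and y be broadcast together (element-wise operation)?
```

Yes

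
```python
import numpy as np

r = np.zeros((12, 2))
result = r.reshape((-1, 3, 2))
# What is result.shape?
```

(4, 3, 2)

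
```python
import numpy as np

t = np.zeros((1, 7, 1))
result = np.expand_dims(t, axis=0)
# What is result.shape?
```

(1, 1, 7, 1)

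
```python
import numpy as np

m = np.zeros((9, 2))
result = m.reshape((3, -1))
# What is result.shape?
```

(3, 6)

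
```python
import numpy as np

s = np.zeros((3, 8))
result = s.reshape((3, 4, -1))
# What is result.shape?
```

(3, 4, 2)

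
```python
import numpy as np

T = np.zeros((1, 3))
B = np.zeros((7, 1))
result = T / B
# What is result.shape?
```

(7, 3)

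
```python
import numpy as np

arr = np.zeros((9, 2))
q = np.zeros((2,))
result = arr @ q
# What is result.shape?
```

(9,)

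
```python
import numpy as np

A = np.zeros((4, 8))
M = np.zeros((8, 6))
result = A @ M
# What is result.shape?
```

(4, 6)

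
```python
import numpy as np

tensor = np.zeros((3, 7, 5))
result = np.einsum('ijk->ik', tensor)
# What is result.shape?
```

(3, 5)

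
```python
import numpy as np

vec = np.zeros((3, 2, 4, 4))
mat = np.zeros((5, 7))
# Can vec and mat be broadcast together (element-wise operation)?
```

No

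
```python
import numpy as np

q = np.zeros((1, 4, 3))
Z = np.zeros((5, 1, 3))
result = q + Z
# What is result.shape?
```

(5, 4, 3)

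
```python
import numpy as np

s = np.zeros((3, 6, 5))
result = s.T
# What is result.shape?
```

(5, 6, 3)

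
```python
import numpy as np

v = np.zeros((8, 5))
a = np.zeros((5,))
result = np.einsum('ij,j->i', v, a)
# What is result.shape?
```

(8,)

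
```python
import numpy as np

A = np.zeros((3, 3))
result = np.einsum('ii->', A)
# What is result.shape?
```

()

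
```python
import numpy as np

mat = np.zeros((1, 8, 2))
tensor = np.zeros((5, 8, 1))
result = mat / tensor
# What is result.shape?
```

(5, 8, 2)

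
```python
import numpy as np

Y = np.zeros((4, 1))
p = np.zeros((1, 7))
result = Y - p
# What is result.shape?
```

(4, 7)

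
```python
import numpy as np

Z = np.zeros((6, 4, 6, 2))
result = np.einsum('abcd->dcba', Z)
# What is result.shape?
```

(2, 6, 4, 6)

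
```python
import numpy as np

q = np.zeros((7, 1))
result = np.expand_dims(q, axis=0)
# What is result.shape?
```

(1, 7, 1)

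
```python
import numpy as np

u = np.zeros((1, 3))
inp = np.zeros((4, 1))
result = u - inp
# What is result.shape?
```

(4, 3)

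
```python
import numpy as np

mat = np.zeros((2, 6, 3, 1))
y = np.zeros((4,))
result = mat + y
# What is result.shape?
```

(2, 6, 3, 4)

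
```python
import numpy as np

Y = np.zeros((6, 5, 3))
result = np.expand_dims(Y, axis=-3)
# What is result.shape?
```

(6, 1, 5, 3)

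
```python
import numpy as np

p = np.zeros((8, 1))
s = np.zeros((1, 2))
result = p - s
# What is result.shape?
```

(8, 2)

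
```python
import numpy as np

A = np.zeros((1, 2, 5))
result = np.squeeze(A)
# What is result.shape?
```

(2, 5)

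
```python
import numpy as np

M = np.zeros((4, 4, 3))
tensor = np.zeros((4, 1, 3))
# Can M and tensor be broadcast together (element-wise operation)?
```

Yes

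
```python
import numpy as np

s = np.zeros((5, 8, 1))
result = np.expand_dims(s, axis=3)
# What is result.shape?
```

(5, 8, 1, 1)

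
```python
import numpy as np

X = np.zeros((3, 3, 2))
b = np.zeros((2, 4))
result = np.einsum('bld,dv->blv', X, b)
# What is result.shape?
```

(3, 3, 4)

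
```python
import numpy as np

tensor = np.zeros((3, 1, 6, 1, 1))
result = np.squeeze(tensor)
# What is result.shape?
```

(3, 6)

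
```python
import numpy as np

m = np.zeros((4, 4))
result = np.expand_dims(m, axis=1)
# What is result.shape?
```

(4, 1, 4)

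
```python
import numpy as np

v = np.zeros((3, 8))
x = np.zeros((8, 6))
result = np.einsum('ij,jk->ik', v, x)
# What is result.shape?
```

(3, 6)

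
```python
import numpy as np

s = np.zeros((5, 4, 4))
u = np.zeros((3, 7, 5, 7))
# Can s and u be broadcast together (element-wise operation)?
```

No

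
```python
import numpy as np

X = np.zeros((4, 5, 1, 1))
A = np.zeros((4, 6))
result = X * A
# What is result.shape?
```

(4, 5, 4, 6)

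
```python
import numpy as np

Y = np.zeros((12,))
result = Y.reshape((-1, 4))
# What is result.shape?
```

(3, 4)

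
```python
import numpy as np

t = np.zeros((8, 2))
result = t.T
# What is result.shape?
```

(2, 8)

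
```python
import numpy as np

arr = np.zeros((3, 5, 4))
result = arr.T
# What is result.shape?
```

(4, 5, 3)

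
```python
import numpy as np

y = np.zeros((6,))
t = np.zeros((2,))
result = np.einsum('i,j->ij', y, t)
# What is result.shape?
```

(6, 2)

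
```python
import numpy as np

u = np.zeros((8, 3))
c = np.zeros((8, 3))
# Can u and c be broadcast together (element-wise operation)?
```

Yes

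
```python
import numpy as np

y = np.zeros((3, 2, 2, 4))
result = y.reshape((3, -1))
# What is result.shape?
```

(3, 16)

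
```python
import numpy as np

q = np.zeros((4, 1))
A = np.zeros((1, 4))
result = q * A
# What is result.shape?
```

(4, 4)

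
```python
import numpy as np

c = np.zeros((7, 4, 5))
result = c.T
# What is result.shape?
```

(5, 4, 7)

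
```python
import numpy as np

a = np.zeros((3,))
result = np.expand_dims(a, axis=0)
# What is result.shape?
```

(1, 3)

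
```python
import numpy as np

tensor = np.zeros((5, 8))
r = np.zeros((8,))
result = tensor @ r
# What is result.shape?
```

(5,)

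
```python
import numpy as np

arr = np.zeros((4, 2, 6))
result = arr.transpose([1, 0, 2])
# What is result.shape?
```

(2, 4, 6)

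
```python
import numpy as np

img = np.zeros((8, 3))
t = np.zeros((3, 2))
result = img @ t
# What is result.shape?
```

(8, 2)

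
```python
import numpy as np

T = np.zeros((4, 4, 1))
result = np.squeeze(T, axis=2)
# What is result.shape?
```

(4, 4)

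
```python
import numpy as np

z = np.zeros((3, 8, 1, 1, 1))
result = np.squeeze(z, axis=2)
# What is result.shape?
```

(3, 8, 1, 1)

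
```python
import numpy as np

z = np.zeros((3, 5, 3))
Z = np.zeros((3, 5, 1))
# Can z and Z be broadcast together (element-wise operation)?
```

Yes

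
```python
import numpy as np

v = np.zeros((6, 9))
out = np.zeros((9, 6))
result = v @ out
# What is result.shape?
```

(6, 6)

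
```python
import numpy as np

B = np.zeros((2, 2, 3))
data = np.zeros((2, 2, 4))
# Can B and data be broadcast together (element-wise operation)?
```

No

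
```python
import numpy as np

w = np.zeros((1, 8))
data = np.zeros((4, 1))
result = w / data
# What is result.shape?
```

(4, 8)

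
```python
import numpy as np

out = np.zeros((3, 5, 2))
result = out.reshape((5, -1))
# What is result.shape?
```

(5, 6)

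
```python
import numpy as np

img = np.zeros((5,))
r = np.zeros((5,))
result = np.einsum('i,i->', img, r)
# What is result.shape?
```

()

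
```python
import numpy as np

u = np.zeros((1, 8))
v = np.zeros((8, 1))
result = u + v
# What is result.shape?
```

(8, 8)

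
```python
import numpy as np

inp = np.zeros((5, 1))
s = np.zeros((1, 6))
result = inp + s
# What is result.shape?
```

(5, 6)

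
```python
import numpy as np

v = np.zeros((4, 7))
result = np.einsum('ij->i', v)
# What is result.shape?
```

(4,)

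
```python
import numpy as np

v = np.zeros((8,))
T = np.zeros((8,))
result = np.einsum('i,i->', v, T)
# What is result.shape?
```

()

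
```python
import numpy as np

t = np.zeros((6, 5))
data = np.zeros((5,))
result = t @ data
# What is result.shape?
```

(6,)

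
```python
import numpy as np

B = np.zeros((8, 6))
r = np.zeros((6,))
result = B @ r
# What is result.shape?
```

(8,)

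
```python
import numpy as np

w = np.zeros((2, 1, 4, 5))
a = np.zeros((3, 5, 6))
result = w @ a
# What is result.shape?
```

(2, 3, 4, 6)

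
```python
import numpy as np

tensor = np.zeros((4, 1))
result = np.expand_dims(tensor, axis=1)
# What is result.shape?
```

(4, 1, 1)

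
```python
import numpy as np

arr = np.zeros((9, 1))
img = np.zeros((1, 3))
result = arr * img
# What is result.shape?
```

(9, 3)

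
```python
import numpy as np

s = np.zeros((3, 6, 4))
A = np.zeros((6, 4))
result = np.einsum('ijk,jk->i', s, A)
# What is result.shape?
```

(3,)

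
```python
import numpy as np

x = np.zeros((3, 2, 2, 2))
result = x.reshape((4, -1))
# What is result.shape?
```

(4, 6)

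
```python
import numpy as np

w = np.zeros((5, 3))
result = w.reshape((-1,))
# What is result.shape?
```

(15,)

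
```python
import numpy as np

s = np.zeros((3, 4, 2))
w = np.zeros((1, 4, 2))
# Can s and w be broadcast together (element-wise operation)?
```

Yes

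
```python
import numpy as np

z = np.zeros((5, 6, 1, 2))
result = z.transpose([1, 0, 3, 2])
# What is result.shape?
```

(6, 5, 2, 1)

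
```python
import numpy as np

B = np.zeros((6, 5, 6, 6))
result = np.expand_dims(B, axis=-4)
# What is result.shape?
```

(6, 1, 5, 6, 6)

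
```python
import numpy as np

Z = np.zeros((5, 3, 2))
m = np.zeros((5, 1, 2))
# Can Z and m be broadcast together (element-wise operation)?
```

Yes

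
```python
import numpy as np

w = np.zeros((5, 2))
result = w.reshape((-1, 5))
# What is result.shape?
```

(2, 5)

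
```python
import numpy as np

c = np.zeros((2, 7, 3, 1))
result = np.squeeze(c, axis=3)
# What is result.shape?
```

(2, 7, 3)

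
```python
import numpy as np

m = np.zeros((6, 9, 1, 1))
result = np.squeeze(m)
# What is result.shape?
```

(6, 9)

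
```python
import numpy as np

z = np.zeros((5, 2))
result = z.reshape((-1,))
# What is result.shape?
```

(10,)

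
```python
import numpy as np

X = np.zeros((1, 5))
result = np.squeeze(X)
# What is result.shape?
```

(5,)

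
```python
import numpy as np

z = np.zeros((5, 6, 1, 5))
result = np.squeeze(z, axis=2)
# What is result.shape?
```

(5, 6, 5)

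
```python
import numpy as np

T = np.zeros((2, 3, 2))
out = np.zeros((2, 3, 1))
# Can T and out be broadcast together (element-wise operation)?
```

Yes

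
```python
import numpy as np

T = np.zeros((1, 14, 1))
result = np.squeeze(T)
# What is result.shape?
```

(14,)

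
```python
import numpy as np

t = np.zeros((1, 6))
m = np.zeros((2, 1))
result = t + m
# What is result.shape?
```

(2, 6)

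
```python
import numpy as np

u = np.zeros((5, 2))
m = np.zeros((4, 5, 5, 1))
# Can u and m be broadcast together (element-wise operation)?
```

Yes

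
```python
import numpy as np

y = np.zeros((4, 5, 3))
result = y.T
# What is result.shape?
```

(3, 5, 4)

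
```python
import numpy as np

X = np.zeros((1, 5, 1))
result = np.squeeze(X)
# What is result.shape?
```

(5,)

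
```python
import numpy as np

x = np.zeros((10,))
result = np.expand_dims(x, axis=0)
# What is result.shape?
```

(1, 10)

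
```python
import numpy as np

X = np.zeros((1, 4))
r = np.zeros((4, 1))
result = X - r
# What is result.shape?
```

(4, 4)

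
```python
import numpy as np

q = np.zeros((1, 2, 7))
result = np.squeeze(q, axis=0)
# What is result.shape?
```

(2, 7)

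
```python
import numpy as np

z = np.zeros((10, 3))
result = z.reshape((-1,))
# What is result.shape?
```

(30,)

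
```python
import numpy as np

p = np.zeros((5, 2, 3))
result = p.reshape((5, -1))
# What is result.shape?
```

(5, 6)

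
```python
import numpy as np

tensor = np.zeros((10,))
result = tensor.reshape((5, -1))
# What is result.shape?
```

(5, 2)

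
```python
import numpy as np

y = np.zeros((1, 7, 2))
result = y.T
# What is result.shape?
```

(2, 7, 1)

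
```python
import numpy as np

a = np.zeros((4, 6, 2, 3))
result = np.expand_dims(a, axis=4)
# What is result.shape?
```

(4, 6, 2, 3, 1)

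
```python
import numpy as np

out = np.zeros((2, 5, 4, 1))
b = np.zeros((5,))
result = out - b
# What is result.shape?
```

(2, 5, 4, 5)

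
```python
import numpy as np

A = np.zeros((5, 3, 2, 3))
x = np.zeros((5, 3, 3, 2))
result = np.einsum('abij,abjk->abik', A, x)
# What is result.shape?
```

(5, 3, 2, 2)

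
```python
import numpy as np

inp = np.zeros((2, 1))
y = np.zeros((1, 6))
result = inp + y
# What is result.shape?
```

(2, 6)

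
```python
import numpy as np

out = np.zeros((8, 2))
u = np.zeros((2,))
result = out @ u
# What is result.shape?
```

(8,)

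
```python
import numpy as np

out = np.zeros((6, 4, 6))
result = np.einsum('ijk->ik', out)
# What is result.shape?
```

(6, 6)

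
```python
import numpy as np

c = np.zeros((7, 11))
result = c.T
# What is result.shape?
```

(11, 7)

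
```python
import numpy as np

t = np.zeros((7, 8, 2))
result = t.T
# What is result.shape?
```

(2, 8, 7)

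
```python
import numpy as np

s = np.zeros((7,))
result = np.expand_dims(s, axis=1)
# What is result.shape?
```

(7, 1)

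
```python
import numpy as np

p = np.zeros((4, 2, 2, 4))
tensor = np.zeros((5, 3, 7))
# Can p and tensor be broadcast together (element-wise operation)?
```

No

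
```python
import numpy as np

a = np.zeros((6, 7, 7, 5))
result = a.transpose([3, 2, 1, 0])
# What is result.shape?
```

(5, 7, 7, 6)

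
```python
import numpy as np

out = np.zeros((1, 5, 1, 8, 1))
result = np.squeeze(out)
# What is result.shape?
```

(5, 8)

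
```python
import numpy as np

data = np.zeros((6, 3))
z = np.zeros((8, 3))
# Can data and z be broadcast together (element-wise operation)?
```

No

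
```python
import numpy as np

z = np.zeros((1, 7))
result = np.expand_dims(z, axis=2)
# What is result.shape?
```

(1, 7, 1)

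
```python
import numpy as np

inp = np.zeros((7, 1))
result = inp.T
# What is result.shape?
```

(1, 7)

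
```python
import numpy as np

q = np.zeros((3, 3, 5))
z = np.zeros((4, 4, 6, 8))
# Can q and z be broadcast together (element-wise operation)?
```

No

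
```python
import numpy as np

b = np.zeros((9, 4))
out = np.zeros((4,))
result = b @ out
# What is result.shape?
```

(9,)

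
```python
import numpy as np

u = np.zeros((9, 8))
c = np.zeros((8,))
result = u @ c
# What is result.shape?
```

(9,)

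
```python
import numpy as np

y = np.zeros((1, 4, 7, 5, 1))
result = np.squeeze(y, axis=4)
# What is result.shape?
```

(1, 4, 7, 5)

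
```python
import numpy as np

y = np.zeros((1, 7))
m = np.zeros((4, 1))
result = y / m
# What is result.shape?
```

(4, 7)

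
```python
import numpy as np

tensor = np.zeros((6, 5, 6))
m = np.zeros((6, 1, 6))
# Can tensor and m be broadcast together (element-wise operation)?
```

Yes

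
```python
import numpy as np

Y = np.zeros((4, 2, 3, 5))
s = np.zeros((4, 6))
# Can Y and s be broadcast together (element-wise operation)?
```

No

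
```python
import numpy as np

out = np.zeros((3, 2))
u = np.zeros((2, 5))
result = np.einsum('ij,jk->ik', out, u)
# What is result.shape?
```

(3, 5)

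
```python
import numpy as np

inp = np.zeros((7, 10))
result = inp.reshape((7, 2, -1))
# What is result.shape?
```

(7, 2, 5)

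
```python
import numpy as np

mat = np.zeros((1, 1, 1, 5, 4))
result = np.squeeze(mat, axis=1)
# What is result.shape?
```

(1, 1, 5, 4)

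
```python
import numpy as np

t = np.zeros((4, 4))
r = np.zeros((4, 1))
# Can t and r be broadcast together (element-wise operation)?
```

Yes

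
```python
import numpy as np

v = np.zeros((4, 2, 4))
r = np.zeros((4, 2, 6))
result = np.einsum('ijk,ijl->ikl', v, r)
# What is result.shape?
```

(4, 4, 6)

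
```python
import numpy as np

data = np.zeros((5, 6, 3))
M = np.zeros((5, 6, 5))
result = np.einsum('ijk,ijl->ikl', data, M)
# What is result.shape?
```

(5, 3, 5)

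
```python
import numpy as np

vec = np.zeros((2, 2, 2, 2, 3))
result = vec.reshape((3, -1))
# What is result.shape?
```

(3, 16)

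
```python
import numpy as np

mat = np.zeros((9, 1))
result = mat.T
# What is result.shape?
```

(1, 9)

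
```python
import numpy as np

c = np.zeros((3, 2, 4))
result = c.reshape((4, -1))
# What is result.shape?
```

(4, 6)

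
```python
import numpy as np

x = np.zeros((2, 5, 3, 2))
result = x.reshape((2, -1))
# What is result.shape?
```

(2, 30)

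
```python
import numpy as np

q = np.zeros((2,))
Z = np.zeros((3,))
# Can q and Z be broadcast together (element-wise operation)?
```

No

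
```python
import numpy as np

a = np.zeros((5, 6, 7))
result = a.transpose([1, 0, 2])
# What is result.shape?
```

(6, 5, 7)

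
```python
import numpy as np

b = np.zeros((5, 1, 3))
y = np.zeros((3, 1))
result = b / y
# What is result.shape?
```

(5, 3, 3)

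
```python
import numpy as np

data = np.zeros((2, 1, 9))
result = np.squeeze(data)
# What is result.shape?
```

(2, 9)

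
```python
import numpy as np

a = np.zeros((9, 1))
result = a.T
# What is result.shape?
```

(1, 9)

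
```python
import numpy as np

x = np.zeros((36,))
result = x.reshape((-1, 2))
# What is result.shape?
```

(18, 2)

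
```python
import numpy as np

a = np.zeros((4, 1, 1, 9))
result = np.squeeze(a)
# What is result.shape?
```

(4, 9)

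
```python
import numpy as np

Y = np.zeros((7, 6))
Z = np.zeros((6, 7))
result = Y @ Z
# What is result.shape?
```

(7, 7)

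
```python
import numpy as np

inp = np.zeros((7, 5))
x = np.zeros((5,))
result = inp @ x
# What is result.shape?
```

(7,)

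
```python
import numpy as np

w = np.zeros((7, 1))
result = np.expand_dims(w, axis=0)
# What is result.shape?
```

(1, 7, 1)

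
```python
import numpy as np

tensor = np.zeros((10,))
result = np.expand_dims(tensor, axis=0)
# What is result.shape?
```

(1, 10)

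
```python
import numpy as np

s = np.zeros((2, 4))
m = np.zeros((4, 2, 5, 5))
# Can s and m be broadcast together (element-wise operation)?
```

No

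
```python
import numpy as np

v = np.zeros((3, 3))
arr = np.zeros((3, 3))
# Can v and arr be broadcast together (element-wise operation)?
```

Yes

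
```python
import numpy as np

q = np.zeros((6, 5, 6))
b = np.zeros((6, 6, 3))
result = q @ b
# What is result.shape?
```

(6, 5, 3)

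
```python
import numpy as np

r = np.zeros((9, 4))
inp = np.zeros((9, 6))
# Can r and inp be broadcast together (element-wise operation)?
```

No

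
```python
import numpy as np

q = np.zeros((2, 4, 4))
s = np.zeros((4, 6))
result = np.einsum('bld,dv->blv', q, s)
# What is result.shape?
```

(2, 4, 6)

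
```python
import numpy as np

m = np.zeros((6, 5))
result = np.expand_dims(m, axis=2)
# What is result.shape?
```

(6, 5, 1)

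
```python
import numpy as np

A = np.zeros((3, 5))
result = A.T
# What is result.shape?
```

(5, 3)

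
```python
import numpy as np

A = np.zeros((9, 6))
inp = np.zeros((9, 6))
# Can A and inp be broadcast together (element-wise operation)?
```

Yes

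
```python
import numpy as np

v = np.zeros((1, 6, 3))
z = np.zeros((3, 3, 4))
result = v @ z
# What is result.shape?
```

(3, 6, 4)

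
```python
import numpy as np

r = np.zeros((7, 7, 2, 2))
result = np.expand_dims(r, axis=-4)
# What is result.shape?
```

(7, 1, 7, 2, 2)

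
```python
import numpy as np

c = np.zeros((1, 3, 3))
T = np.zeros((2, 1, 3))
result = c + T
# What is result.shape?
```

(2, 3, 3)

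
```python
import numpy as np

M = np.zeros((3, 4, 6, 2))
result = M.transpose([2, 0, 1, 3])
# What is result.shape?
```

(6, 3, 4, 2)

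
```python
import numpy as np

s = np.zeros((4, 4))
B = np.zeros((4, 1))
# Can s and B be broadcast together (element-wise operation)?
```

Yes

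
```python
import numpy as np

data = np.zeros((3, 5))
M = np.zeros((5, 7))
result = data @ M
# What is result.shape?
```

(3, 7)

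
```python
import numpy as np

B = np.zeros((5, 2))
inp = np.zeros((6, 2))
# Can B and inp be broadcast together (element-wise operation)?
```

No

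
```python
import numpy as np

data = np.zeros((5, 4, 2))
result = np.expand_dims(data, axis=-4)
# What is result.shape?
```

(1, 5, 4, 2)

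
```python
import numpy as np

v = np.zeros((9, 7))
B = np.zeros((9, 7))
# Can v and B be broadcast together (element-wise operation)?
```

Yes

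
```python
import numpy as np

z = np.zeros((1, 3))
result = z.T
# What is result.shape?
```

(3, 1)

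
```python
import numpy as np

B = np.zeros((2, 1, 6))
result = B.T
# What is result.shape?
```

(6, 1, 2)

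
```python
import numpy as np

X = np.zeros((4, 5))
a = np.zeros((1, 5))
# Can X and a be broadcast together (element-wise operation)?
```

Yes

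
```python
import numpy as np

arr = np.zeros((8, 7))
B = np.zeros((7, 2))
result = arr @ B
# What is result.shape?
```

(8, 2)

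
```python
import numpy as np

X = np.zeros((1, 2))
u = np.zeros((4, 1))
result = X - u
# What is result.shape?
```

(4, 2)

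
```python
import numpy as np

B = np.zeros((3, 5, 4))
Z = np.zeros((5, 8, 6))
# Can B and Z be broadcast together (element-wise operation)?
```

No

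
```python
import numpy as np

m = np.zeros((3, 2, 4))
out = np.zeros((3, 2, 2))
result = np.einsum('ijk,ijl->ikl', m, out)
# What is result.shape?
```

(3, 4, 2)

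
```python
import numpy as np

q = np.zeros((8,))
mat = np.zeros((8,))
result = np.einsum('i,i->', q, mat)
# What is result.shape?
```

()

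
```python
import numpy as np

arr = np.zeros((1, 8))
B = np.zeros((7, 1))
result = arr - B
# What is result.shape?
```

(7, 8)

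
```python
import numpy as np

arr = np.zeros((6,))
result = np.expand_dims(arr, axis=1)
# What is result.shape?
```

(6, 1)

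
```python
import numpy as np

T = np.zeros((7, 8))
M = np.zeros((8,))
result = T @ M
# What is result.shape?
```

(7,)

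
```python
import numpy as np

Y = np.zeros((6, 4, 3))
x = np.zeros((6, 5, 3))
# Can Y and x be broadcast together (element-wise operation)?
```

No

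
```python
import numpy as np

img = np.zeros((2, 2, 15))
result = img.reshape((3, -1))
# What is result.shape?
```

(3, 20)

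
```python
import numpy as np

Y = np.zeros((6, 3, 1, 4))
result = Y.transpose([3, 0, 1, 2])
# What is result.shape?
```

(4, 6, 3, 1)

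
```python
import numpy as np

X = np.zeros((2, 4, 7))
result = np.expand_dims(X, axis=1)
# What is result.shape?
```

(2, 1, 4, 7)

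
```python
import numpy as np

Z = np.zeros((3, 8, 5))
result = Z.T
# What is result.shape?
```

(5, 8, 3)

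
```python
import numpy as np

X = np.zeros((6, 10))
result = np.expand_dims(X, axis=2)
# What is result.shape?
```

(6, 10, 1)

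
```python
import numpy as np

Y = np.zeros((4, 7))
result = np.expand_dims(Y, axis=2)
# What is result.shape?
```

(4, 7, 1)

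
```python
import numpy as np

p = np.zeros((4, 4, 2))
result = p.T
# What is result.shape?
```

(2, 4, 4)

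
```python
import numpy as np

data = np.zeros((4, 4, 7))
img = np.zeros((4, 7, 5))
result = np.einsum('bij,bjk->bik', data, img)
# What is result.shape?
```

(4, 4, 5)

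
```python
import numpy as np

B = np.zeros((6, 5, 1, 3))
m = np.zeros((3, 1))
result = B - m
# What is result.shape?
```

(6, 5, 3, 3)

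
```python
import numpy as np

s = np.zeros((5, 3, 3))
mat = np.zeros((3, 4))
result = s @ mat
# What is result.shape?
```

(5, 3, 4)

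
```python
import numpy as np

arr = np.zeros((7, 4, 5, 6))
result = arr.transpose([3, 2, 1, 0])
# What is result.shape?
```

(6, 5, 4, 7)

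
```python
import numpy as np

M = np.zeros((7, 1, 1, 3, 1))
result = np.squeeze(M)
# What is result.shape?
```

(7, 3)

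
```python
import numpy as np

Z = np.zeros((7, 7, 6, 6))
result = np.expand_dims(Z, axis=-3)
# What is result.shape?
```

(7, 7, 1, 6, 6)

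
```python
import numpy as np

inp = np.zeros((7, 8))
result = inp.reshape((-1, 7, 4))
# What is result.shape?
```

(2, 7, 4)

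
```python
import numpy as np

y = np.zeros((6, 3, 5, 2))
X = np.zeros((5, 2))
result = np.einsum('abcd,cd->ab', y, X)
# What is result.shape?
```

(6, 3)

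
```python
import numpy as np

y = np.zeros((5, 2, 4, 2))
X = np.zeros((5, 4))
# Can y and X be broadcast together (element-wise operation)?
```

No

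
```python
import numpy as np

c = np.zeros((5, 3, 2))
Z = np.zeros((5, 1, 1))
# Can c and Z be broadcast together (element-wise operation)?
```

Yes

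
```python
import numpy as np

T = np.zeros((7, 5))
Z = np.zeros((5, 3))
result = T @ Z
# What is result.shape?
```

(7, 3)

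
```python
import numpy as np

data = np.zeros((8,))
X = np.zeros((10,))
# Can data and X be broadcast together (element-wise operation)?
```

No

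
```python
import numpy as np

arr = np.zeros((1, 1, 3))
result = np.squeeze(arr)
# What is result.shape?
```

(3,)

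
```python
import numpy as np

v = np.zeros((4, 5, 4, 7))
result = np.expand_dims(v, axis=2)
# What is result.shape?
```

(4, 5, 1, 4, 7)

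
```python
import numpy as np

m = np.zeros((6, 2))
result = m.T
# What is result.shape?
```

(2, 6)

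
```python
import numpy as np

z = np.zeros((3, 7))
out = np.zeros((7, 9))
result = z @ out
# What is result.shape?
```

(3, 9)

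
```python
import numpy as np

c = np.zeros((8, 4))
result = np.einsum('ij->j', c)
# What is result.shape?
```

(4,)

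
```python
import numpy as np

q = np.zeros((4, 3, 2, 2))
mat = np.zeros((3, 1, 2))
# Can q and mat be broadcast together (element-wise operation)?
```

Yes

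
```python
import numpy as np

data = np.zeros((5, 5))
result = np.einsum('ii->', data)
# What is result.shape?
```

()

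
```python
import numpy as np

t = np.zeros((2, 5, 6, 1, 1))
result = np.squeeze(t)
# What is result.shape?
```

(2, 5, 6)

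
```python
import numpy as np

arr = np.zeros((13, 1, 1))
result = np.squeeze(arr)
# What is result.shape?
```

(13,)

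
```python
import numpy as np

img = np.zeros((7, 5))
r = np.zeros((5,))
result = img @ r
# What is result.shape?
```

(7,)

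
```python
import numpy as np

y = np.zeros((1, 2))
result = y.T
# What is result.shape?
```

(2, 1)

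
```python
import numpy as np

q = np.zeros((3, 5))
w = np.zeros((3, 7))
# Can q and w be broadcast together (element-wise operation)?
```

No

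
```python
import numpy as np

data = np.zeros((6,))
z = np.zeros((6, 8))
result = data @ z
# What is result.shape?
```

(8,)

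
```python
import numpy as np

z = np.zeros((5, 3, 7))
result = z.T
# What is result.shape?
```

(7, 3, 5)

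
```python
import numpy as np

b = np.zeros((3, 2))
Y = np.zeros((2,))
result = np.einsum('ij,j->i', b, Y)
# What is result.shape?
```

(3,)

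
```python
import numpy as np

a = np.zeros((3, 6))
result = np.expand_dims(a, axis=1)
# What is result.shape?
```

(3, 1, 6)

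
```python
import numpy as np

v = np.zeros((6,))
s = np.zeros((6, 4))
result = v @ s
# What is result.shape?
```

(4,)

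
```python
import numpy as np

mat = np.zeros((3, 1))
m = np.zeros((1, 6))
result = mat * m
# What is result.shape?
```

(3, 6)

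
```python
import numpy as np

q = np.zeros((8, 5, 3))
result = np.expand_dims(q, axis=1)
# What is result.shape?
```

(8, 1, 5, 3)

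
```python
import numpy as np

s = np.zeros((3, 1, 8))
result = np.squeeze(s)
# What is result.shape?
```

(3, 8)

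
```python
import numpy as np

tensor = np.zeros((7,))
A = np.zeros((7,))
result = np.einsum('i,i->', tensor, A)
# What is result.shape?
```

()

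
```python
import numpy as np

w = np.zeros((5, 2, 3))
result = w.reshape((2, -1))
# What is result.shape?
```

(2, 15)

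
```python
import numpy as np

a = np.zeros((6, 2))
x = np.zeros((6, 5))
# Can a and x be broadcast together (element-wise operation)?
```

No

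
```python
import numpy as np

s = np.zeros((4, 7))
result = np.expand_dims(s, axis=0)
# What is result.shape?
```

(1, 4, 7)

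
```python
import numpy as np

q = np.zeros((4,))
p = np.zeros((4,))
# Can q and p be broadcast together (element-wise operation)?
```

Yes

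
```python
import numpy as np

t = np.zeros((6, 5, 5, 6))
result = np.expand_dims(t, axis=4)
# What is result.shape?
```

(6, 5, 5, 6, 1)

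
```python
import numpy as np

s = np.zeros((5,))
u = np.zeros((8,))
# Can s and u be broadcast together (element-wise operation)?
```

No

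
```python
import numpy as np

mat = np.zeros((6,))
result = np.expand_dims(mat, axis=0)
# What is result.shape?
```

(1, 6)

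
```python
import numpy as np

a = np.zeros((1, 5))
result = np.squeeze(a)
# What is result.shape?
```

(5,)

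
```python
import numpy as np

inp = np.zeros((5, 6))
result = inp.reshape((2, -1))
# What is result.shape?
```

(2, 15)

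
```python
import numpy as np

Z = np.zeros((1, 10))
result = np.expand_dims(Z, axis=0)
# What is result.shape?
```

(1, 1, 10)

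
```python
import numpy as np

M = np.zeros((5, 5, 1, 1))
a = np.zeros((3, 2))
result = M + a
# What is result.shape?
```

(5, 5, 3, 2)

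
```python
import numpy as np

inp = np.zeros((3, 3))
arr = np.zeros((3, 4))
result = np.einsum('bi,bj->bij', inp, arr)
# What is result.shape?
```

(3, 3, 4)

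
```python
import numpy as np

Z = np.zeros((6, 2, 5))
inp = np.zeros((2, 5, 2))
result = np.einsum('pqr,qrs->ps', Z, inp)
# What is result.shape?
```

(6, 2)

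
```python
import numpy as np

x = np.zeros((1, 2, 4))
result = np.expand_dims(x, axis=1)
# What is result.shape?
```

(1, 1, 2, 4)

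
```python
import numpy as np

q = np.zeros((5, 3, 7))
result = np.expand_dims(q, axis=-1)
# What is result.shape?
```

(5, 3, 7, 1)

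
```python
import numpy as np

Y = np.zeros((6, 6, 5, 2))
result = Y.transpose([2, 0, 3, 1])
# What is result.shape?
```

(5, 6, 2, 6)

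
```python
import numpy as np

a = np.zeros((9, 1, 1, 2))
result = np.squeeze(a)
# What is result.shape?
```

(9, 2)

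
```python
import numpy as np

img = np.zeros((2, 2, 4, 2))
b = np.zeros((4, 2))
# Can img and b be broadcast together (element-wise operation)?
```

Yes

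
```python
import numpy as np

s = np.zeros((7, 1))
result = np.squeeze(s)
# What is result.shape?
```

(7,)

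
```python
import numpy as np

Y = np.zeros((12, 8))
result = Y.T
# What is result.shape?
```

(8, 12)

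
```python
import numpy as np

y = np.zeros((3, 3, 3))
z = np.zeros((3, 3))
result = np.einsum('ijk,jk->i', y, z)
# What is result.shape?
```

(3,)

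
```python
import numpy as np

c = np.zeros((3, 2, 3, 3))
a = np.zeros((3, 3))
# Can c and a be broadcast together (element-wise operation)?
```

Yes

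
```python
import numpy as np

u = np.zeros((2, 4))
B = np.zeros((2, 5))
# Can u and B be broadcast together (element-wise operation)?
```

No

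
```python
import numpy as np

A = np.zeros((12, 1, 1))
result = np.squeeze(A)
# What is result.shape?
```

(12,)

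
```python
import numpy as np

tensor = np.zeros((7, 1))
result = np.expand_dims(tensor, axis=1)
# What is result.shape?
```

(7, 1, 1)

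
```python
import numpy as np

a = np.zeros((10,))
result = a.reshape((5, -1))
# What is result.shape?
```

(5, 2)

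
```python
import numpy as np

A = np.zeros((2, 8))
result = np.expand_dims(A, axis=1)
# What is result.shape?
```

(2, 1, 8)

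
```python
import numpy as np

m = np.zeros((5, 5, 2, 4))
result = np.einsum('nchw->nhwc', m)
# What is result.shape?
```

(5, 2, 4, 5)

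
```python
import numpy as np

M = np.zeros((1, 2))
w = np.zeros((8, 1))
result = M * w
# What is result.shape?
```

(8, 2)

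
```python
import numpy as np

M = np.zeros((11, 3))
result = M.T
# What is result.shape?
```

(3, 11)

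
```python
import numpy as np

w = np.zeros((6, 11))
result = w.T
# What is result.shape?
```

(11, 6)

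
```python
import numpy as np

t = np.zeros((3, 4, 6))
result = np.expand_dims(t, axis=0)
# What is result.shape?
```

(1, 3, 4, 6)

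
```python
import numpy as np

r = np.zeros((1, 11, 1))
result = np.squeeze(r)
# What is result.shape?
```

(11,)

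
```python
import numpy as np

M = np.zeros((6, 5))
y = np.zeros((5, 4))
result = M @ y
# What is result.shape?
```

(6, 4)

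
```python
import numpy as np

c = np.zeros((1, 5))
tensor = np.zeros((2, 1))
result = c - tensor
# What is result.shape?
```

(2, 5)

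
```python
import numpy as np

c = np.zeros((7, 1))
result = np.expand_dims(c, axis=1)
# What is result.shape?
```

(7, 1, 1)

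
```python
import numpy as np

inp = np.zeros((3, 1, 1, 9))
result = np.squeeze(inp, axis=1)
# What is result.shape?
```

(3, 1, 9)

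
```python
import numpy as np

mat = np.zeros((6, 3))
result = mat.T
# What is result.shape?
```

(3, 6)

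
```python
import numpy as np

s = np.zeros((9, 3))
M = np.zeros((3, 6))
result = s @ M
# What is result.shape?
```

(9, 6)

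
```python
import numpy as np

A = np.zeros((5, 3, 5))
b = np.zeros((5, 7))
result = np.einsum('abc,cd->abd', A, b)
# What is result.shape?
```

(5, 3, 7)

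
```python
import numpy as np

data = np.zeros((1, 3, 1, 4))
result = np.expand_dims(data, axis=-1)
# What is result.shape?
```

(1, 3, 1, 4, 1)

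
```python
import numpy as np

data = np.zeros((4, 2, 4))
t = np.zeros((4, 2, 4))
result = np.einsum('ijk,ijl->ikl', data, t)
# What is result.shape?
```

(4, 4, 4)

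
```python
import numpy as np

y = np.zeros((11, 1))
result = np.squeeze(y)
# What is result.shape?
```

(11,)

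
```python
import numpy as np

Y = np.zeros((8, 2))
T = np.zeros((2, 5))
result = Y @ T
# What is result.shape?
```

(8, 5)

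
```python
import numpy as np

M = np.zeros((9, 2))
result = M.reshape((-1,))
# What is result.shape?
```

(18,)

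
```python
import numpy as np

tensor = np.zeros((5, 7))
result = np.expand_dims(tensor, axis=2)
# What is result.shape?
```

(5, 7, 1)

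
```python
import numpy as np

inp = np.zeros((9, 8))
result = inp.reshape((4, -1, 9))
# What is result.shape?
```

(4, 2, 9)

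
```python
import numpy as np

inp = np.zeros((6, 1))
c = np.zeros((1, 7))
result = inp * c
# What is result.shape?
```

(6, 7)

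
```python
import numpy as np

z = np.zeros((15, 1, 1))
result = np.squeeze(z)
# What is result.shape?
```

(15,)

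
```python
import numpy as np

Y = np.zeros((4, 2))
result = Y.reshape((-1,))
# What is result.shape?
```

(8,)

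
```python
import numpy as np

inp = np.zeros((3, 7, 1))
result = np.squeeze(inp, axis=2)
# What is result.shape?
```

(3, 7)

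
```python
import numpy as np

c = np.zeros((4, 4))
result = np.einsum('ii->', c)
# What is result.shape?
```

()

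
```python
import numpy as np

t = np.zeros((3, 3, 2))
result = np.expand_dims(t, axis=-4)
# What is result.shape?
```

(1, 3, 3, 2)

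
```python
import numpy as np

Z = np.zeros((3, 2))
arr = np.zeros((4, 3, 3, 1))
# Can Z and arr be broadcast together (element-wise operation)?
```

Yes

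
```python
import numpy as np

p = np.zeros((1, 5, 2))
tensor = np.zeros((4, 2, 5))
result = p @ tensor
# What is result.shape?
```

(4, 5, 5)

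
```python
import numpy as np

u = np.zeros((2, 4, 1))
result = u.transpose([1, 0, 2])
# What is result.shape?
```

(4, 2, 1)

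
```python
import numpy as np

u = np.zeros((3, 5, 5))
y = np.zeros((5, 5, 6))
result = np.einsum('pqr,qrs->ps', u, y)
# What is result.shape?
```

(3, 6)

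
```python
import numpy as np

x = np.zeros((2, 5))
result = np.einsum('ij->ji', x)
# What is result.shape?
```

(5, 2)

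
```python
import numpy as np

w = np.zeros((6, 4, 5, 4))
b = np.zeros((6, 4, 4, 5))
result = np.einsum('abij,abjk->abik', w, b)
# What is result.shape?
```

(6, 4, 5, 5)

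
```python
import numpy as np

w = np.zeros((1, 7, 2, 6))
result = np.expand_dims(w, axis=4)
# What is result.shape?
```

(1, 7, 2, 6, 1)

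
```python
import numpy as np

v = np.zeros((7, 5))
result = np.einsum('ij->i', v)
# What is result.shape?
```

(7,)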